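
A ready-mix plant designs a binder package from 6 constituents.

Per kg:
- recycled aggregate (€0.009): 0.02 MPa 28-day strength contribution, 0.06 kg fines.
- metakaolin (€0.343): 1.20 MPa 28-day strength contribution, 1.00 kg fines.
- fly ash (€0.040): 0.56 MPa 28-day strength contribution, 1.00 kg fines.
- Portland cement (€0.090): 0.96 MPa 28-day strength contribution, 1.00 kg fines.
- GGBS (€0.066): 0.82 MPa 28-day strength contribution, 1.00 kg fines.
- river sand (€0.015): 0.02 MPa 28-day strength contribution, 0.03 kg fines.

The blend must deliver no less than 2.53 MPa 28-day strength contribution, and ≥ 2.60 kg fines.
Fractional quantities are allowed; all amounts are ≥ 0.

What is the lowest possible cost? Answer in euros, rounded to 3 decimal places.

€0.181

Let x1 = kg of recycled aggregate, x2 = kg of metakaolin, x3 = kg of fly ash, x4 = kg of Portland cement, x5 = kg of GGBS, x6 = kg of river sand.
min 0.009x1 + 0.343x2 + 0.04x3 + 0.09x4 + 0.066x5 + 0.015x6 s.t.:
  0.02x1 + 1.2x2 + 0.56x3 + 0.96x4 + 0.82x5 + 0.02x6 ≥ 2.53   (28-day strength contribution)
  0.06x1 + 1x2 + 1x3 + 1x4 + 1x5 + 0.03x6 ≥ 2.6   (fines)
  x1, x2, x3, x4, x5, x6 ≥ 0.
The cheapest feasible vertex uses only fly ash; recycled aggregate, metakaolin, Portland cement, GGBS, river sand are not used. There the 28-day strength contribution constraint is tight.
Optimal quantities: fly ash = 4.518 kg.
Objective = 0.04·4.518 = 0.18072.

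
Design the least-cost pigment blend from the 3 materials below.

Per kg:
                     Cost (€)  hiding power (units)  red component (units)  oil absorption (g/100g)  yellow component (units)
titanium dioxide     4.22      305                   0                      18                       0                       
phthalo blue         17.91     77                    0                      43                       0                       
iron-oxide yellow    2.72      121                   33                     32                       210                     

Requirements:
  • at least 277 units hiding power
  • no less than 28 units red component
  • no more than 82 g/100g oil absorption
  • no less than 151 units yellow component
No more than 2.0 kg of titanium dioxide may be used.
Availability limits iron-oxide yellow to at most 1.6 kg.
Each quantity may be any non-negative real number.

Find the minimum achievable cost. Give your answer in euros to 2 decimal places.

Let x1 = kg of titanium dioxide, x2 = kg of phthalo blue, x3 = kg of iron-oxide yellow.
Minimize 4.22x1 + 17.91x2 + 2.72x3 s.t.:
  305x1 + 77x2 + 121x3 ≥ 277   (hiding power)
  33x3 ≥ 28   (red component)
  18x1 + 43x2 + 32x3 ≤ 82   (oil absorption)
  210x3 ≥ 151   (yellow component)
  x1 ≤ 2
  x3 ≤ 1.6
  x1, x2, x3 ≥ 0.
At the optimum only titanium dioxide, iron-oxide yellow are positive (phthalo blue = 0). The hiding power and red component requirements are met with equality.
So titanium dioxide = 0.5716 kg, iron-oxide yellow = 0.8485 kg.
Objective = 4.22·0.5716 + 2.72·0.8485 = 4.7201.

€4.72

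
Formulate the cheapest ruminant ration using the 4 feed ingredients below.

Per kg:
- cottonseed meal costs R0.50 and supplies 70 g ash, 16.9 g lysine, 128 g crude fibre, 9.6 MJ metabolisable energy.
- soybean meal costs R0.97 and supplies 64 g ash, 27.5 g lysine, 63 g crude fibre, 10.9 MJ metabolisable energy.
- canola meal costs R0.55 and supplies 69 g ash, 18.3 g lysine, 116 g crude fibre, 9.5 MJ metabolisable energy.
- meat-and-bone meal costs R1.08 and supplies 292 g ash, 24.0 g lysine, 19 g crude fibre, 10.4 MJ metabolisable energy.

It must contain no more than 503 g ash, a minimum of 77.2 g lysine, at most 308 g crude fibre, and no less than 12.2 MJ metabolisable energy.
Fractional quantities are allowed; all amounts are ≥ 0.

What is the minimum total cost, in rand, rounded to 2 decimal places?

Let x1 = kg of cottonseed meal, x2 = kg of soybean meal, x3 = kg of canola meal, x4 = kg of meat-and-bone meal.
Minimise 0.5x1 + 0.97x2 + 0.55x3 + 1.08x4 s.t.:
  70x1 + 64x2 + 69x3 + 292x4 ≤ 503   (ash)
  16.9x1 + 27.5x2 + 18.3x3 + 24x4 ≥ 77.2   (lysine)
  128x1 + 63x2 + 116x3 + 19x4 ≤ 308   (crude fibre)
  9.6x1 + 10.9x2 + 9.5x3 + 10.4x4 ≥ 12.2   (metabolisable energy)
  x1, x2, x3, x4 ≥ 0.
The minimum-cost mix takes nothing from cottonseed meal, meat-and-bone meal — only soybean meal, canola meal. There the lysine and crude fibre constraints are tight.
So soybean meal = 1.629 kg, canola meal = 1.77 kg.
Hence cost = 0.97·1.629 + 0.55·1.77 = R2.5536.

R2.55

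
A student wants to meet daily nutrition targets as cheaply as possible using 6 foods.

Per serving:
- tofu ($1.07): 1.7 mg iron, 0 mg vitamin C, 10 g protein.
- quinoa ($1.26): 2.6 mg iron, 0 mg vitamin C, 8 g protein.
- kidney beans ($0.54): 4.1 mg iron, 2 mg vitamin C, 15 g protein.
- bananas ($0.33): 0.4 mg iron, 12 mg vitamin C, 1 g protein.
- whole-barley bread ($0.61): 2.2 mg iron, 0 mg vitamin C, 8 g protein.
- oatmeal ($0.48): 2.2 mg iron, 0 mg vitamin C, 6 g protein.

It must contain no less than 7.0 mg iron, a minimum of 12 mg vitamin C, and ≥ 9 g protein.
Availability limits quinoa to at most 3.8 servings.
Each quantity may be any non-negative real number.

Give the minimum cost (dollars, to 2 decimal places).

$1.12

Let x1 = servings of tofu, x2 = servings of quinoa, x3 = servings of kidney beans, x4 = servings of bananas, x5 = servings of whole-barley bread, x6 = servings of oatmeal.
Minimize 1.07x1 + 1.26x2 + 0.54x3 + 0.33x4 + 0.61x5 + 0.48x6 with:
  1.7x1 + 2.6x2 + 4.1x3 + 0.4x4 + 2.2x5 + 2.2x6 ≥ 7   (iron)
  2x3 + 12x4 ≥ 12   (vitamin C)
  10x1 + 8x2 + 15x3 + 1x4 + 8x5 + 6x6 ≥ 9   (protein)
  x2 ≤ 3.8
  x1, x2, x3, x4, x5, x6 ≥ 0.
The minimum-cost mix takes nothing from tofu, quinoa, whole-barley bread, oatmeal — only kidney beans, bananas. Binding constraints: iron and vitamin C.
That vertex is x3 = 1.636, x4 = 0.7273.
Cost = 0.54·1.636 + 0.33·0.7273 = 1.1234.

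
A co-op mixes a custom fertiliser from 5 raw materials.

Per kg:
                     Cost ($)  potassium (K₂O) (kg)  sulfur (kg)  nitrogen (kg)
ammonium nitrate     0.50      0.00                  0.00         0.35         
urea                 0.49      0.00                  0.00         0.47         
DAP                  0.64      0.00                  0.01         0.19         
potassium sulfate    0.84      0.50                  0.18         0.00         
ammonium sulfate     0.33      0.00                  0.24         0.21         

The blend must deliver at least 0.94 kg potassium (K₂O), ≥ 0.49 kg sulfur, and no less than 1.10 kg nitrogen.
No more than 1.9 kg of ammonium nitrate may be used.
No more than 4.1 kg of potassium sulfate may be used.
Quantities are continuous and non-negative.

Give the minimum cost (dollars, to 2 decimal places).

Treat it as an LP. Let x1 = kg of ammonium nitrate, x2 = kg of urea, x3 = kg of DAP, x4 = kg of potassium sulfate, x5 = kg of ammonium sulfate.
Minimize 0.5x1 + 0.49x2 + 0.64x3 + 0.84x4 + 0.33x5 s.t.:
  0.5x4 ≥ 0.94   (potassium (K₂O))
  0.01x3 + 0.18x4 + 0.24x5 ≥ 0.49   (sulfur)
  0.35x1 + 0.47x2 + 0.19x3 + 0.21x5 ≥ 1.1   (nitrogen)
  x1 ≤ 1.9
  x4 ≤ 4.1
  x1, x2, x3, x4, x5 ≥ 0.
At the optimum only urea, potassium sulfate, ammonium sulfate are positive (ammonium nitrate, DAP = 0). Binding constraints: potassium (K₂O), sulfur, nitrogen.
Optimal quantities: urea = 2.058 kg, potassium sulfate = 1.88 kg, ammonium sulfate = 0.6317 kg.
Cost = 0.49·2.058 + 0.84·1.88 + 0.33·0.6317 = 2.7961.

$2.80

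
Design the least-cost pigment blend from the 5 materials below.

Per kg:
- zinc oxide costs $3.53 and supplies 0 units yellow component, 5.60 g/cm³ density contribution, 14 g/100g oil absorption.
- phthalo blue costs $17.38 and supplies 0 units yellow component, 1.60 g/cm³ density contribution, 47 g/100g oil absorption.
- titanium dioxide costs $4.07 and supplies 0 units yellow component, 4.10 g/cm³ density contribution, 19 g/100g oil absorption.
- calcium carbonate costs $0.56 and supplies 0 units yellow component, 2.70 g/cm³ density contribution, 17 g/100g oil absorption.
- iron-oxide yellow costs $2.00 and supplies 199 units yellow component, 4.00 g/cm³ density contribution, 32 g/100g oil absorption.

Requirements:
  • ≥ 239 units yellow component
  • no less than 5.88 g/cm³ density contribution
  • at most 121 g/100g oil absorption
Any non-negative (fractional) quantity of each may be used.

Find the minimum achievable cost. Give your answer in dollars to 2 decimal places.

Let x1 = kg of zinc oxide, x2 = kg of phthalo blue, x3 = kg of titanium dioxide, x4 = kg of calcium carbonate, x5 = kg of iron-oxide yellow.
Minimise 3.53x1 + 17.38x2 + 4.07x3 + 0.56x4 + 2x5 s.t.:
  199x5 ≥ 239   (yellow component)
  5.6x1 + 1.6x2 + 4.1x3 + 2.7x4 + 4x5 ≥ 5.88   (density contribution)
  14x1 + 47x2 + 19x3 + 17x4 + 32x5 ≤ 121   (oil absorption)
  x1, x2, x3, x4, x5 ≥ 0.
At the optimum only calcium carbonate, iron-oxide yellow are positive (zinc oxide, phthalo blue, titanium dioxide = 0). The yellow component and density contribution requirements are met with equality.
That vertex is x4 = 0.3985, x5 = 1.201.
Total cost: 0.56·0.3985 + 2·1.201 = 2.6252.

$2.63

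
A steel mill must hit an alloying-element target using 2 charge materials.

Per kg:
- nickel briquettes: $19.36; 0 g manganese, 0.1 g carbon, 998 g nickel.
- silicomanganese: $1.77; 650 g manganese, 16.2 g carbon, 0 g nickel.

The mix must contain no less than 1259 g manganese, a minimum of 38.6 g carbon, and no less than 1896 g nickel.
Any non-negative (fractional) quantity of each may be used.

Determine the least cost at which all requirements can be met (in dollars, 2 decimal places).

$40.98

Treat it as an LP. Let x1 = kg of nickel briquettes, x2 = kg of silicomanganese.
min 19.36x1 + 1.77x2 subject to:
  650x2 ≥ 1259   (manganese)
  0.1x1 + 16.2x2 ≥ 38.6   (carbon)
  998x1 ≥ 1896   (nickel)
  x1, x2 ≥ 0.
Both inputs are positive at the optimum. There the carbon and nickel constraints are tight.
Solving gives x1 = 1.9, x2 = 2.371.
Objective = 19.36·1.9 + 1.77·2.371 = 40.9807.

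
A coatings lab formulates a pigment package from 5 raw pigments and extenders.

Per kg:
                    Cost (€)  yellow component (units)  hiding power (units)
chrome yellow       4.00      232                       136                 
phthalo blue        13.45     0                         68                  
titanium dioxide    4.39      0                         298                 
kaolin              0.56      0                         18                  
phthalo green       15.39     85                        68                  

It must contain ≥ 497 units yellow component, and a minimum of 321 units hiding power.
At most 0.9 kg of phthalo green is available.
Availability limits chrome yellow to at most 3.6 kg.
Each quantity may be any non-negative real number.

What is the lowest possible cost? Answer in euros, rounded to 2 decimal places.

€9.01

Set it up as a linear program. Let x1 = kg of chrome yellow, x2 = kg of phthalo blue, x3 = kg of titanium dioxide, x4 = kg of kaolin, x5 = kg of phthalo green.
Minimise 4x1 + 13.45x2 + 4.39x3 + 0.56x4 + 15.39x5 s.t.:
  232x1 + 85x5 ≥ 497   (yellow component)
  136x1 + 68x2 + 298x3 + 18x4 + 68x5 ≥ 321   (hiding power)
  x5 ≤ 0.9
  x1 ≤ 3.6
  x1, x2, x3, x4, x5 ≥ 0.
The cheapest feasible vertex uses only chrome yellow, titanium dioxide; phthalo blue, kaolin, phthalo green are not used. There the yellow component and hiding power constraints are tight.
Optimal quantities: chrome yellow = 2.1422 kg, titanium dioxide = 0.099514 kg.
Total cost: 4·2.1422 + 4.39·0.099514 = 9.0057.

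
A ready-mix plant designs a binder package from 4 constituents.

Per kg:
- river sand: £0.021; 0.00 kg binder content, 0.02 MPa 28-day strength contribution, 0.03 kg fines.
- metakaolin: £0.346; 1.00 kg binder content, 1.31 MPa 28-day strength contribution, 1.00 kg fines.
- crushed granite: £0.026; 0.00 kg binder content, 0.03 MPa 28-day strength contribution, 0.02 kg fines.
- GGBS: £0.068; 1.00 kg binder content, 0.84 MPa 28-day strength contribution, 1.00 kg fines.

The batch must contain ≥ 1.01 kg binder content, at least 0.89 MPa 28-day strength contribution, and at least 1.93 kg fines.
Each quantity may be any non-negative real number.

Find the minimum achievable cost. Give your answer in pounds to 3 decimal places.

Let x1 = kg of river sand, x2 = kg of metakaolin, x3 = kg of crushed granite, x4 = kg of GGBS.
Minimise 0.021x1 + 0.346x2 + 0.026x3 + 0.068x4 with:
  1x2 + 1x4 ≥ 1.01   (binder content)
  0.02x1 + 1.31x2 + 0.03x3 + 0.84x4 ≥ 0.89   (28-day strength contribution)
  0.03x1 + 1x2 + 0.02x3 + 1x4 ≥ 1.93   (fines)
  x1, x2, x3, x4 ≥ 0.
The cheapest feasible vertex uses only GGBS; river sand, metakaolin, crushed granite are not used. There the fines constraint is tight.
That vertex is x4 = 1.93.
Objective = 0.068·1.93 = 0.13124.

£0.131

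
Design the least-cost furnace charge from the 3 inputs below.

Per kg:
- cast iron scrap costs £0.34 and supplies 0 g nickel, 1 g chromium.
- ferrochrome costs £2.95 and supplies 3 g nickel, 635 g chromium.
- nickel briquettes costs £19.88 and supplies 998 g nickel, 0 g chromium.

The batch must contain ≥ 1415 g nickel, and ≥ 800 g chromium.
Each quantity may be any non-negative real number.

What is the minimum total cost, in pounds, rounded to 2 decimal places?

£31.83

This is a linear program. Let x1 = kg of cast iron scrap, x2 = kg of ferrochrome, x3 = kg of nickel briquettes.
Minimize 0.34x1 + 2.95x2 + 19.88x3 with:
  3x2 + 998x3 ≥ 1415   (nickel)
  1x1 + 635x2 ≥ 800   (chromium)
  x1, x2, x3 ≥ 0.
The optimal basis is {ferrochrome, nickel briquettes}; cast iron scrap drops out. There the nickel and chromium constraints are tight.
Solving gives x2 = 1.26, x3 = 1.414.
Total cost: 2.95·1.26 + 19.88·1.414 = 31.8273.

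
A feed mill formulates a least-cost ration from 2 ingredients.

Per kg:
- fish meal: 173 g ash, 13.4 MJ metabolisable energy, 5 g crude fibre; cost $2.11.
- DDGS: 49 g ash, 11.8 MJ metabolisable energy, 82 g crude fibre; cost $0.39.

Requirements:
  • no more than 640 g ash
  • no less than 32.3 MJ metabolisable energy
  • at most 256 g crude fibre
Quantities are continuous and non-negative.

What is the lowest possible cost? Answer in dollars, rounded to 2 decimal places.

$1.07

This is a linear program. Let x1 = kg of fish meal, x2 = kg of DDGS.
Minimise 2.11x1 + 0.39x2 with:
  173x1 + 49x2 ≤ 640   (ash)
  13.4x1 + 11.8x2 ≥ 32.3   (metabolisable energy)
  5x1 + 82x2 ≤ 256   (crude fibre)
  x1, x2 ≥ 0.
The cheapest feasible vertex uses only DDGS; fish meal is not used. Binding constraint: metabolisable energy.
Solving gives x2 = 2.737.
Cost = 0.39·2.737 = 1.0674.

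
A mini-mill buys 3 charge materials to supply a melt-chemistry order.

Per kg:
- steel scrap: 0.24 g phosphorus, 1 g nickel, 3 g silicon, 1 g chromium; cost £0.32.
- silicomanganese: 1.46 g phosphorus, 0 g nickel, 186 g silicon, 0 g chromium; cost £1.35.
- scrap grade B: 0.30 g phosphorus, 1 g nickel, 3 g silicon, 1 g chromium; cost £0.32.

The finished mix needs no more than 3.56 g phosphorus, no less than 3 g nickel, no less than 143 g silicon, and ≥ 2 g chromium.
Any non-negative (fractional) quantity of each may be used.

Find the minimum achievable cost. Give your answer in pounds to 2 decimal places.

£1.93

Treat it as an LP. Let x1 = kg of steel scrap, x2 = kg of silicomanganese, x3 = kg of scrap grade B.
Minimize 0.32x1 + 1.35x2 + 0.32x3 s.t.:
  0.24x1 + 1.46x2 + 0.3x3 ≤ 3.56   (phosphorus)
  1x1 + 1x3 ≥ 3   (nickel)
  3x1 + 186x2 + 3x3 ≥ 143   (silicon)
  1x1 + 1x3 ≥ 2   (chromium)
  x1, x2, x3 ≥ 0.
The cheapest feasible vertex uses only steel scrap, silicomanganese; scrap grade B is not used. There the nickel and silicon constraints are tight.
Optimal quantities: steel scrap = 3 kg, silicomanganese = 0.7204 kg.
Objective = 0.32·3 + 1.35·0.7204 = 1.9325.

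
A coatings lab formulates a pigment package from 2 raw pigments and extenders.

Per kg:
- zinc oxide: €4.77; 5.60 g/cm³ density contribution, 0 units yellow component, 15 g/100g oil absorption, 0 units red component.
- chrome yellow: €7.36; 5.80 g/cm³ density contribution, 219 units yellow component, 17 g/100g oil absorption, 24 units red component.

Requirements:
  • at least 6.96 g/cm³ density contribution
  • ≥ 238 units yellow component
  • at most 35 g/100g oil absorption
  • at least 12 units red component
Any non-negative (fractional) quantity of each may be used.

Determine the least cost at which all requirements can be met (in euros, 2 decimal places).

€8.56

Treat it as an LP. Let x1 = kg of zinc oxide, x2 = kg of chrome yellow.
min 4.77x1 + 7.36x2 s.t.:
  5.6x1 + 5.8x2 ≥ 6.96   (density contribution)
  219x2 ≥ 238   (yellow component)
  15x1 + 17x2 ≤ 35   (oil absorption)
  24x2 ≥ 12   (red component)
  x1, x2 ≥ 0.
Both inputs are positive at the optimum. The density contribution and yellow component requirements are met with equality.
Solving gives x1 = 0.1173, x2 = 1.087.
Hence cost = 4.77·0.1173 + 7.36·1.087 = €8.5598.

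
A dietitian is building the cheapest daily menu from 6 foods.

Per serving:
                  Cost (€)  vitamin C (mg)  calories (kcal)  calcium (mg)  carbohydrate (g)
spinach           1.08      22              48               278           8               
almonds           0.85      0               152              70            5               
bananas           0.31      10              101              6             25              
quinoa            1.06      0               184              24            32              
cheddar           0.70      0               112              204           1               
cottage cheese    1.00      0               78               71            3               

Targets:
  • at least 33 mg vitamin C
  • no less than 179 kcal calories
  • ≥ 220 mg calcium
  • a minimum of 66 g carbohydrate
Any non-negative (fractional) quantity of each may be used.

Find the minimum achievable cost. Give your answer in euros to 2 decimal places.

Let x1 = servings of spinach, x2 = servings of almonds, x3 = servings of bananas, x4 = servings of quinoa, x5 = servings of cheddar, x6 = servings of cottage cheese.
Minimise 1.08x1 + 0.85x2 + 0.31x3 + 1.06x4 + 0.7x5 + 1x6 s.t.:
  22x1 + 10x3 ≥ 33   (vitamin C)
  48x1 + 152x2 + 101x3 + 184x4 + 112x5 + 78x6 ≥ 179   (calories)
  278x1 + 70x2 + 6x3 + 24x4 + 204x5 + 71x6 ≥ 220   (calcium)
  8x1 + 5x2 + 25x3 + 32x4 + 1x5 + 3x6 ≥ 66   (carbohydrate)
  x1, x2, x3, x4, x5, x6 ≥ 0.
At the optimum only spinach, bananas, cheddar are positive (almonds, quinoa, cottage cheese = 0). There the vitamin C, calcium, carbohydrate constraints are tight.
Solving gives x1 = 0.3619, x3 = 2.504, x5 = 0.5116.
Hence cost = 1.08·0.3619 + 0.31·2.504 + 0.7·0.5116 = €1.5252.

€1.53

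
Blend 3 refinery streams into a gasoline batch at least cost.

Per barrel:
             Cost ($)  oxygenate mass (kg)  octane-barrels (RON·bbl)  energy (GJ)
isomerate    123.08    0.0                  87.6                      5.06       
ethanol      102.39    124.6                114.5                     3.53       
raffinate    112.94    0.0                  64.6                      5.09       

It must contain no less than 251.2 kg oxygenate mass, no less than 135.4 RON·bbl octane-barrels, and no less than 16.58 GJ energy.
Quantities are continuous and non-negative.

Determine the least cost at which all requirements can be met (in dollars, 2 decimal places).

$416.40

This is a linear program. Let x1 = barrels of isomerate, x2 = barrels of ethanol, x3 = barrels of raffinate.
Minimise 123.08x1 + 102.39x2 + 112.94x3 with:
  124.6x2 ≥ 251.2   (oxygenate mass)
  87.6x1 + 114.5x2 + 64.6x3 ≥ 135.4   (octane-barrels)
  5.06x1 + 3.53x2 + 5.09x3 ≥ 16.58   (energy)
  x1, x2, x3 ≥ 0.
The optimal basis is {ethanol, raffinate}; isomerate drops out. The oxygenate mass and energy requirements are met with equality.
That vertex is x2 = 2.01605, x3 = 1.8592.
Objective = 102.39·2.01605 + 112.94·1.8592 = 416.4014.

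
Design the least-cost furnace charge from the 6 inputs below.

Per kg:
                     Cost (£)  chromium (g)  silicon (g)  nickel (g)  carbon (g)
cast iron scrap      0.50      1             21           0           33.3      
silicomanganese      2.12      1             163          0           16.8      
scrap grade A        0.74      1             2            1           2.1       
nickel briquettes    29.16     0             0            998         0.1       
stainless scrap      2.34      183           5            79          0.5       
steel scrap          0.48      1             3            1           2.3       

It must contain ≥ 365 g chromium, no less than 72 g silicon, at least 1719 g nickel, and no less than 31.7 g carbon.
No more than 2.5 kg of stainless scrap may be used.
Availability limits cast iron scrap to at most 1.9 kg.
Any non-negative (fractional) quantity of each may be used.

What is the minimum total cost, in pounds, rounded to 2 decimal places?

£51.26

Let x1 = kg of cast iron scrap, x2 = kg of silicomanganese, x3 = kg of scrap grade A, x4 = kg of nickel briquettes, x5 = kg of stainless scrap, x6 = kg of steel scrap.
min 0.5x1 + 2.12x2 + 0.74x3 + 29.16x4 + 2.34x5 + 0.48x6 with:
  1x1 + 1x2 + 1x3 + 183x5 + 1x6 ≥ 365   (chromium)
  21x1 + 163x2 + 2x3 + 5x5 + 3x6 ≥ 72   (silicon)
  1x3 + 998x4 + 79x5 + 1x6 ≥ 1719   (nickel)
  33.3x1 + 16.8x2 + 2.1x3 + 0.1x4 + 0.5x5 + 2.3x6 ≥ 31.7   (carbon)
  x5 ≤ 2.5
  x1 ≤ 1.9
  x1, x2, x3, x4, x5, x6 ≥ 0.
The cheapest feasible vertex uses only cast iron scrap, silicomanganese, nickel briquettes, stainless scrap; scrap grade A, steel scrap are not used. Binding constraints: silicon, nickel, carbon, the stainless scrap cap.
So cast iron scrap = 0.776123 kg, silicomanganese = 0.265039 kg, nickel briquettes = 1.52455 kg, stainless scrap = 2.5 kg.
Objective = 0.5·0.776123 + 2.12·0.265039 + 29.16·1.52455 + 2.34·2.5 = 51.2558.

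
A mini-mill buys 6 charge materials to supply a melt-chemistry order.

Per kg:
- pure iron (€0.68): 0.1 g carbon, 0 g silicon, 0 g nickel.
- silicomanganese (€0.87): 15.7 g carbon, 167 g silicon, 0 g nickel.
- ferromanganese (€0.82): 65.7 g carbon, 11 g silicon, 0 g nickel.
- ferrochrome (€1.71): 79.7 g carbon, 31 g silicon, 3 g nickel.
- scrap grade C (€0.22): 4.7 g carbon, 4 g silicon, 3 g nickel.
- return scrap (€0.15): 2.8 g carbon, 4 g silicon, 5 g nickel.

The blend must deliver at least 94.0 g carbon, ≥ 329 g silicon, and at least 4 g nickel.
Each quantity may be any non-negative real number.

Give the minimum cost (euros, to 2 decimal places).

Set it up as a linear program. Let x1 = kg of pure iron, x2 = kg of silicomanganese, x3 = kg of ferromanganese, x4 = kg of ferrochrome, x5 = kg of scrap grade C, x6 = kg of return scrap.
Minimise 0.68x1 + 0.87x2 + 0.82x3 + 1.71x4 + 0.22x5 + 0.15x6 subject to:
  0.1x1 + 15.7x2 + 65.7x3 + 79.7x4 + 4.7x5 + 2.8x6 ≥ 94   (carbon)
  167x2 + 11x3 + 31x4 + 4x5 + 4x6 ≥ 329   (silicon)
  3x4 + 3x5 + 5x6 ≥ 4   (nickel)
  x1, x2, x3, x4, x5, x6 ≥ 0.
The minimum-cost mix takes nothing from pure iron, ferrochrome, scrap grade C — only silicomanganese, ferromanganese, return scrap. Binding constraints: carbon, silicon, nickel.
Optimal quantities: silicomanganese = 1.889 kg, ferromanganese = 0.9453 kg, return scrap = 0.8 kg.
Total cost: 0.87·1.889 + 0.82·0.9453 + 0.15·0.8 = 2.5386.

€2.54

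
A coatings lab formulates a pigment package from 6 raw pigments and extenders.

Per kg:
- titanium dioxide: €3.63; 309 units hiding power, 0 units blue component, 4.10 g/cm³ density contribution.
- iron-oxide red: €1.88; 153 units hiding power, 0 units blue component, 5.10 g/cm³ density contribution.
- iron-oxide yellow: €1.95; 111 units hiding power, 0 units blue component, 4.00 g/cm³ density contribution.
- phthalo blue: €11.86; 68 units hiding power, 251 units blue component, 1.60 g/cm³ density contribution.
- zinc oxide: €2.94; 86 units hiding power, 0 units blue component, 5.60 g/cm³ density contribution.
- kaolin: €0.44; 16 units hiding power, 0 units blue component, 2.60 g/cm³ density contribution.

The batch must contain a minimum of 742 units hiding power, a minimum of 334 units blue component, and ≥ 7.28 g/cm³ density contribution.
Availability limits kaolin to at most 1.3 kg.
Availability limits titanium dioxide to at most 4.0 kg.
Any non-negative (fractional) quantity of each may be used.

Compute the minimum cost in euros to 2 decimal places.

€23.44

Let x1 = kg of titanium dioxide, x2 = kg of iron-oxide red, x3 = kg of iron-oxide yellow, x4 = kg of phthalo blue, x5 = kg of zinc oxide, x6 = kg of kaolin.
min 3.63x1 + 1.88x2 + 1.95x3 + 11.86x4 + 2.94x5 + 0.44x6 subject to:
  309x1 + 153x2 + 111x3 + 68x4 + 86x5 + 16x6 ≥ 742   (hiding power)
  251x4 ≥ 334   (blue component)
  4.1x1 + 5.1x2 + 4x3 + 1.6x4 + 5.6x5 + 2.6x6 ≥ 7.28   (density contribution)
  x6 ≤ 1.3
  x1 ≤ 4
  x1, x2, x3, x4, x5, x6 ≥ 0.
At the optimum only titanium dioxide, phthalo blue are positive (iron-oxide red, iron-oxide yellow, zinc oxide, kaolin = 0). The hiding power and blue component requirements are met with equality.
So titanium dioxide = 2.108 kg, phthalo blue = 1.331 kg.
Objective = 3.63·2.108 + 11.86·1.331 = 23.4377.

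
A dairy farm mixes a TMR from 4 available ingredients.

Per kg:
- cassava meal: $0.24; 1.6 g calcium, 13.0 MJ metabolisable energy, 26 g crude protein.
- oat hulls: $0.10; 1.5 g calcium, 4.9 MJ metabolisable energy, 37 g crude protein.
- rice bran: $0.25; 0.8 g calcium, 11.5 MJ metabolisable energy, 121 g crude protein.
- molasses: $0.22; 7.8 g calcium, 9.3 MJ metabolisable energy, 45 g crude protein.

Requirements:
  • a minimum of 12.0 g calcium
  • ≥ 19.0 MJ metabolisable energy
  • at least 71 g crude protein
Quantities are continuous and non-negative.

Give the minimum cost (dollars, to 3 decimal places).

This is a linear program. Let x1 = kg of cassava meal, x2 = kg of oat hulls, x3 = kg of rice bran, x4 = kg of molasses.
Minimize 0.24x1 + 0.1x2 + 0.25x3 + 0.22x4 s.t.:
  1.6x1 + 1.5x2 + 0.8x3 + 7.8x4 ≥ 12   (calcium)
  13x1 + 4.9x2 + 11.5x3 + 9.3x4 ≥ 19   (metabolisable energy)
  26x1 + 37x2 + 121x3 + 45x4 ≥ 71   (crude protein)
  x1, x2, x3, x4 ≥ 0.
The cheapest feasible vertex uses only cassava meal, molasses; oat hulls, rice bran are not used. The calcium and metabolisable energy requirements are met with equality.
So cassava meal = 0.423 kg, molasses = 1.452 kg.
Hence cost = 0.24·0.423 + 0.22·1.452 = $0.42096.

$0.421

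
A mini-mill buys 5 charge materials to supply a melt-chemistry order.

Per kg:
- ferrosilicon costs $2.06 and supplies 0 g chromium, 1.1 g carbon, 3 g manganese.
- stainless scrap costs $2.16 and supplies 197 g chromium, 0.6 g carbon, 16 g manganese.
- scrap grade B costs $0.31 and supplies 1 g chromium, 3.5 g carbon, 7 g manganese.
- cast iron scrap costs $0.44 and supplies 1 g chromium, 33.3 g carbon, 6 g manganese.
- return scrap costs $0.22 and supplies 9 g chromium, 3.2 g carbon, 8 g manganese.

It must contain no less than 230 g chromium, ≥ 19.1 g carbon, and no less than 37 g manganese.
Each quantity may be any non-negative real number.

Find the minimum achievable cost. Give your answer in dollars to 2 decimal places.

$2.94

Let x1 = kg of ferrosilicon, x2 = kg of stainless scrap, x3 = kg of scrap grade B, x4 = kg of cast iron scrap, x5 = kg of return scrap.
min 2.06x1 + 2.16x2 + 0.31x3 + 0.44x4 + 0.22x5 s.t.:
  197x2 + 1x3 + 1x4 + 9x5 ≥ 230   (chromium)
  1.1x1 + 0.6x2 + 3.5x3 + 33.3x4 + 3.2x5 ≥ 19.1   (carbon)
  3x1 + 16x2 + 7x3 + 6x4 + 8x5 ≥ 37   (manganese)
  x1, x2, x3, x4, x5 ≥ 0.
The cheapest feasible vertex uses only stainless scrap, cast iron scrap, return scrap; ferrosilicon, scrap grade B are not used. Binding constraints: chromium, carbon, manganese.
So stainless scrap = 1.063 kg, cast iron scrap = 0.3387 kg, return scrap = 2.244 kg.
Hence cost = 2.16·1.063 + 0.44·0.3387 + 0.22·2.244 = $2.9388.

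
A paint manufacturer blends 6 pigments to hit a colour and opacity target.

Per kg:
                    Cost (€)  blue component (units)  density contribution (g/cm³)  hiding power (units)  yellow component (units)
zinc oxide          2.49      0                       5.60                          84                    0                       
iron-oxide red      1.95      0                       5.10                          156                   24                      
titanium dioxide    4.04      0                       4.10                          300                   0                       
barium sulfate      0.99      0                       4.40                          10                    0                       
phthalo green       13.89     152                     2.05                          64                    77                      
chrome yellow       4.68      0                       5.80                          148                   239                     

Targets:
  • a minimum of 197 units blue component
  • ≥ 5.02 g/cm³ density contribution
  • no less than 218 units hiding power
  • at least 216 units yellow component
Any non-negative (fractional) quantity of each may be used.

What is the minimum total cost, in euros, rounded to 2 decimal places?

Set it up as a linear program. Let x1 = kg of zinc oxide, x2 = kg of iron-oxide red, x3 = kg of titanium dioxide, x4 = kg of barium sulfate, x5 = kg of phthalo green, x6 = kg of chrome yellow.
min 2.49x1 + 1.95x2 + 4.04x3 + 0.99x4 + 13.89x5 + 4.68x6 with:
  152x5 ≥ 197   (blue component)
  5.6x1 + 5.1x2 + 4.1x3 + 4.4x4 + 2.05x5 + 5.8x6 ≥ 5.02   (density contribution)
  84x1 + 156x2 + 300x3 + 10x4 + 64x5 + 148x6 ≥ 218   (hiding power)
  24x2 + 77x5 + 239x6 ≥ 216   (yellow component)
  x1, x2, x3, x4, x5, x6 ≥ 0.
The cheapest feasible vertex uses only iron-oxide red, phthalo green, chrome yellow; zinc oxide, titanium dioxide, barium sulfate are not used. The blue component, hiding power, yellow component requirements are met with equality.
Optimal quantities: iron-oxide red = 0.447 kg, phthalo green = 1.296 kg, chrome yellow = 0.4413 kg.
Total cost: 1.95·0.447 + 13.89·1.296 + 4.68·0.4413 = 20.9384.

€20.94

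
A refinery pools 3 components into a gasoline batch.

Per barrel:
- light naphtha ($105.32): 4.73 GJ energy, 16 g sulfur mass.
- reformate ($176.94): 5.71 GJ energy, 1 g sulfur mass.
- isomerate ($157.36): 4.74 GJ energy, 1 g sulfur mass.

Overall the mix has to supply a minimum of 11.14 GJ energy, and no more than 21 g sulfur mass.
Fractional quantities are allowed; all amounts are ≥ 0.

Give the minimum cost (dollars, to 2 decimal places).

$293.41

Let x1 = barrels of light naphtha, x2 = barrels of reformate, x3 = barrels of isomerate.
min 105.32x1 + 176.94x2 + 157.36x3 with:
  4.73x1 + 5.71x2 + 4.74x3 ≥ 11.14   (energy)
  16x1 + 1x2 + 1x3 ≤ 21   (sulfur mass)
  x1, x2, x3 ≥ 0.
The optimal basis is {light naphtha, reformate}; isomerate drops out. The energy and sulfur mass requirements are met with equality.
So light naphtha = 1.2556 barrels, reformate = 0.91089 barrels.
Hence cost = 105.32·1.2556 + 176.94·0.91089 = $293.4127.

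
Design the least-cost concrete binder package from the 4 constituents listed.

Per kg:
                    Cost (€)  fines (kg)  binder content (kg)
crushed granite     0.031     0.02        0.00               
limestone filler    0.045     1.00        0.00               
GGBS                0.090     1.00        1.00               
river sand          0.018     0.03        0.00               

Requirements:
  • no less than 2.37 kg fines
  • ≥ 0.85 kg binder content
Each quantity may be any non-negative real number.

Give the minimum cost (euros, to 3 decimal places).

€0.145

Treat it as an LP. Let x1 = kg of crushed granite, x2 = kg of limestone filler, x3 = kg of GGBS, x4 = kg of river sand.
Minimize 0.031x1 + 0.045x2 + 0.09x3 + 0.018x4 subject to:
  0.02x1 + 1x2 + 1x3 + 0.03x4 ≥ 2.37   (fines)
  1x3 ≥ 0.85   (binder content)
  x1, x2, x3, x4 ≥ 0.
At the optimum only limestone filler, GGBS are positive (crushed granite, river sand = 0). The fines and binder content requirements are met with equality.
That vertex is x2 = 1.52, x3 = 0.85.
Objective = 0.045·1.52 + 0.09·0.85 = 0.14490.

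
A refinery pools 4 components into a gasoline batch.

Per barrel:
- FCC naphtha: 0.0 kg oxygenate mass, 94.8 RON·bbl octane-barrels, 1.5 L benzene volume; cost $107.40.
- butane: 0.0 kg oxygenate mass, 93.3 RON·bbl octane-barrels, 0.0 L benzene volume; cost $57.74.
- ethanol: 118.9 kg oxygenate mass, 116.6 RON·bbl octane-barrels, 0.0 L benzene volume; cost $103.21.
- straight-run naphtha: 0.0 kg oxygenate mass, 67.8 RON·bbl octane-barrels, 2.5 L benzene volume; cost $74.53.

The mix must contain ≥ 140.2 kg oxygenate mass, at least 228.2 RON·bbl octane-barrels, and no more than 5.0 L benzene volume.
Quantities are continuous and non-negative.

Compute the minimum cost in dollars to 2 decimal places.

$177.84

Let x1 = barrels of FCC naphtha, x2 = barrels of butane, x3 = barrels of ethanol, x4 = barrels of straight-run naphtha.
Minimize 107.4x1 + 57.74x2 + 103.21x3 + 74.53x4 subject to:
  118.9x3 ≥ 140.2   (oxygenate mass)
  94.8x1 + 93.3x2 + 116.6x3 + 67.8x4 ≥ 228.2   (octane-barrels)
  1.5x1 + 2.5x4 ≤ 5   (benzene volume)
  x1, x2, x3, x4 ≥ 0.
The cheapest feasible vertex uses only butane, ethanol; FCC naphtha, straight-run naphtha are not used. Binding constraints: oxygenate mass and octane-barrels.
Solving gives x2 = 0.972262, x3 = 1.17914.
Total cost: 57.74·0.972262 + 103.21·1.17914 = 177.8374.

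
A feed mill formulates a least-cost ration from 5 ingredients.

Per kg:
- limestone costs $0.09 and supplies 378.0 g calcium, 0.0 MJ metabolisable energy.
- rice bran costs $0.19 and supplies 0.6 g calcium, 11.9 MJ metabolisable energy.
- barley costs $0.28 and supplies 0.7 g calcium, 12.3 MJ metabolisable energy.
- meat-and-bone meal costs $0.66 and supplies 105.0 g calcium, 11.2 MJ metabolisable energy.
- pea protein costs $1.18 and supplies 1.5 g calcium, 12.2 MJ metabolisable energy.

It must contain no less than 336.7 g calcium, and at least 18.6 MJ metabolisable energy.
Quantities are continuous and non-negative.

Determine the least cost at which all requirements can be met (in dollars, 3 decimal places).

$0.377

Treat it as an LP. Let x1 = kg of limestone, x2 = kg of rice bran, x3 = kg of barley, x4 = kg of meat-and-bone meal, x5 = kg of pea protein.
min 0.09x1 + 0.19x2 + 0.28x3 + 0.66x4 + 1.18x5 with:
  378x1 + 0.6x2 + 0.7x3 + 105x4 + 1.5x5 ≥ 336.7   (calcium)
  11.9x2 + 12.3x3 + 11.2x4 + 12.2x5 ≥ 18.6   (metabolisable energy)
  x1, x2, x3, x4, x5 ≥ 0.
The minimum-cost mix takes nothing from barley, meat-and-bone meal, pea protein — only limestone, rice bran. There the calcium and metabolisable energy constraints are tight.
Optimal quantities: limestone = 0.8883 kg, rice bran = 1.563 kg.
Hence cost = 0.09·0.8883 + 0.19·1.563 = $0.37692.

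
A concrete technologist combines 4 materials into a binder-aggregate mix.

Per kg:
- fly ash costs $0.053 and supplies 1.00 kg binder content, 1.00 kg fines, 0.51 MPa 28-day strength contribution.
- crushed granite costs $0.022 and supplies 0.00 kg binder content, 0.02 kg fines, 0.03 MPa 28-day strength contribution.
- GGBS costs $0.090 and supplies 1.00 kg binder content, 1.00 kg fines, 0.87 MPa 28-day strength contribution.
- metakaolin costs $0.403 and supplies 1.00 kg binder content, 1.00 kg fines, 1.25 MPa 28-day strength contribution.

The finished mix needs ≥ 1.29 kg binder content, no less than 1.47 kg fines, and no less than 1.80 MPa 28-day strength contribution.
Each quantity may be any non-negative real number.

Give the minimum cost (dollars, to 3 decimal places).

$0.186

Set it up as a linear program. Let x1 = kg of fly ash, x2 = kg of crushed granite, x3 = kg of GGBS, x4 = kg of metakaolin.
Minimise 0.053x1 + 0.022x2 + 0.09x3 + 0.403x4 subject to:
  1x1 + 1x3 + 1x4 ≥ 1.29   (binder content)
  1x1 + 0.02x2 + 1x3 + 1x4 ≥ 1.47   (fines)
  0.51x1 + 0.03x2 + 0.87x3 + 1.25x4 ≥ 1.8   (28-day strength contribution)
  x1, x2, x3, x4 ≥ 0.
At the optimum only GGBS is positive (fly ash, crushed granite, metakaolin = 0). The 28-day strength contribution requirement is met with equality.
So GGBS = 2.069 kg.
Hence cost = 0.09·2.069 = $0.18621.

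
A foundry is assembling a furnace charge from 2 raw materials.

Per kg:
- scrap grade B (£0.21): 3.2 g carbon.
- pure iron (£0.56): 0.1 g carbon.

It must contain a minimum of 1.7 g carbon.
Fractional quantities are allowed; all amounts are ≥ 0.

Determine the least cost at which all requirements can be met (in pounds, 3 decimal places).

£0.112

Let x1 = kg of scrap grade B, x2 = kg of pure iron.
Minimize 0.21x1 + 0.56x2 subject to:
  3.2x1 + 0.1x2 ≥ 1.7   (carbon)
  x1, x2 ≥ 0.
At the optimum only scrap grade B is positive (pure iron = 0). There the carbon constraint is tight.
Optimal quantities: scrap grade B = 0.5312 kg.
Cost = 0.21·0.5312 = 0.11155.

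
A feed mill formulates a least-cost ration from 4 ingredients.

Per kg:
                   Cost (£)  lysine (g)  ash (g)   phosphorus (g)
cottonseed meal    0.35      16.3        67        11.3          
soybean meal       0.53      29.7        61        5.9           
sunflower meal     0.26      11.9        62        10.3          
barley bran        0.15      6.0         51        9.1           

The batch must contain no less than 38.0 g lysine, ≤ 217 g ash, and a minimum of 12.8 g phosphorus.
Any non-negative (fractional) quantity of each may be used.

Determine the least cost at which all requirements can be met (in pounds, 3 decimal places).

Let x1 = kg of cottonseed meal, x2 = kg of soybean meal, x3 = kg of sunflower meal, x4 = kg of barley bran.
min 0.35x1 + 0.53x2 + 0.26x3 + 0.15x4 s.t.:
  16.3x1 + 29.7x2 + 11.9x3 + 6x4 ≥ 38   (lysine)
  67x1 + 61x2 + 62x3 + 51x4 ≤ 217   (ash)
  11.3x1 + 5.9x2 + 10.3x3 + 9.1x4 ≥ 12.8   (phosphorus)
  x1, x2, x3, x4 ≥ 0.
The minimum-cost mix takes nothing from cottonseed meal, sunflower meal — only soybean meal, barley bran. There the lysine and phosphorus constraints are tight.
So soybean meal = 1.1453 kg, barley bran = 0.66403 kg.
Hence cost = 0.53·1.1453 + 0.15·0.66403 = £0.70661.

£0.707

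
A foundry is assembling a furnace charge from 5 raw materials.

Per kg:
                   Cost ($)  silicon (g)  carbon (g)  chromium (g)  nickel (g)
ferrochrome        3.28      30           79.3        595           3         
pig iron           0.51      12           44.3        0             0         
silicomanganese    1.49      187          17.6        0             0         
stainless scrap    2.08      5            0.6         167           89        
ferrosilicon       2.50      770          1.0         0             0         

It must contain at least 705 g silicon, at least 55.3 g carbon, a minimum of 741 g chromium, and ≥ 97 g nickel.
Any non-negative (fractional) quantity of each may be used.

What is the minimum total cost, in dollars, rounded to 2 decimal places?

Set it up as a linear program. Let x1 = kg of ferrochrome, x2 = kg of pig iron, x3 = kg of silicomanganese, x4 = kg of stainless scrap, x5 = kg of ferrosilicon.
Minimize 3.28x1 + 0.51x2 + 1.49x3 + 2.08x4 + 2.5x5 subject to:
  30x1 + 12x2 + 187x3 + 5x4 + 770x5 ≥ 705   (silicon)
  79.3x1 + 44.3x2 + 17.6x3 + 0.6x4 + 1x5 ≥ 55.3   (carbon)
  595x1 + 167x4 ≥ 741   (chromium)
  3x1 + 89x4 ≥ 97   (nickel)
  x1, x2, x3, x4, x5 ≥ 0.
At the optimum only ferrochrome, stainless scrap, ferrosilicon are positive (pig iron, silicomanganese = 0). The silicon, chromium, nickel requirements are met with equality.
So ferrochrome = 0.9485 kg, stainless scrap = 1.058 kg, ferrosilicon = 0.8718 kg.
Hence cost = 3.28·0.9485 + 2.08·1.058 + 2.5·0.8718 = $7.4912.

$7.49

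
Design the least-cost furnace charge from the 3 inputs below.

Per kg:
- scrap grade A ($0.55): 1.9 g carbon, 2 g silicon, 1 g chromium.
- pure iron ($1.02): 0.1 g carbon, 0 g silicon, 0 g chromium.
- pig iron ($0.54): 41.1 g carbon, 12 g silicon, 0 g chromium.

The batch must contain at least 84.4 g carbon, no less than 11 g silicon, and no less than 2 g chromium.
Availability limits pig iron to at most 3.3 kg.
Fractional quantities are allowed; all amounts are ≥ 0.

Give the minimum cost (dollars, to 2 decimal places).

Let x1 = kg of scrap grade A, x2 = kg of pure iron, x3 = kg of pig iron.
min 0.55x1 + 1.02x2 + 0.54x3 s.t.:
  1.9x1 + 0.1x2 + 41.1x3 ≥ 84.4   (carbon)
  2x1 + 12x3 ≥ 11   (silicon)
  1x1 ≥ 2   (chromium)
  x3 ≤ 3.3
  x1, x2, x3 ≥ 0.
At the optimum only scrap grade A, pig iron are positive (pure iron = 0). There the carbon and chromium constraints are tight.
Optimal quantities: scrap grade A = 2 kg, pig iron = 1.961 kg.
Hence cost = 0.55·2 + 0.54·1.961 = $2.1589.

$2.16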